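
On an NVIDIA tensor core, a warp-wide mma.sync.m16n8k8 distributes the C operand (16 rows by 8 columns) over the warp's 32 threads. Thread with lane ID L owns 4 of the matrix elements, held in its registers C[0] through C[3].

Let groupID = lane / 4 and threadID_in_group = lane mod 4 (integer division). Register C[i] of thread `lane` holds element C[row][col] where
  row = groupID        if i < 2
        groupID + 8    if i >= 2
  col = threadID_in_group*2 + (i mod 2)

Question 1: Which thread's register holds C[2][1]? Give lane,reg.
8,1

r:2=>grp=2,rB=0  c:1=>tig=0,lo=1
L=2*4+0=8  i=0*2+1=1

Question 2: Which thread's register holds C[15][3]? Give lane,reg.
r:15=>grp=7,rB=1  c:3=>tig=1,lo=1
L=7*4+1=29  i=1*2+1=3

29,3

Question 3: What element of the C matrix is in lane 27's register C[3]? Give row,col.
lane 27⇒27/4=6, 27 mod 4=3
i=3  r:6+8⇒14  c:2·3+1⇒7

14,7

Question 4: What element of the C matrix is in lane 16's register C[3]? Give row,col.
12,1

lane 16→16/4=4, 16 mod 4=0
i=3  r:4+8→12  c:2·0+1→1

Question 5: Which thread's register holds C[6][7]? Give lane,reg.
27,1

r: 6->gid=6,r8=0  c: 7->tid=3,i&1=1
L=6*4+3=27  i=0*2+1=1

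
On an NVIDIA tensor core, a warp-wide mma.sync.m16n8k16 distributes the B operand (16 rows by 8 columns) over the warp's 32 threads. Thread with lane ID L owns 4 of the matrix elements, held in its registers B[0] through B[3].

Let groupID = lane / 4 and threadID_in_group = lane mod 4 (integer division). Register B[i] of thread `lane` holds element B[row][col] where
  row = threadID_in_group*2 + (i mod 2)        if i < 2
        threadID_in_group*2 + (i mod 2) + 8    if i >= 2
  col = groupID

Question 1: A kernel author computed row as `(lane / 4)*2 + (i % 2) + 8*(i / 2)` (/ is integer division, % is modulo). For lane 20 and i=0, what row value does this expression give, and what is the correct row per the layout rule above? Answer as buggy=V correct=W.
buggy=10 correct=0

`(lane / 4)*2 + (i % 2) + 8*(i / 2)`[20,0]->10
lane 20: g=5 (20/4), t=0 (20%4)
i=0: r=0*2+0+0=0, c=g=5
row: 10 vs 0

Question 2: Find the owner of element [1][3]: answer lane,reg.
c=3->g=3  r=1->rb=0,t=0,b0=1
L=3*4+0=12  i=0*2+1=1

12,1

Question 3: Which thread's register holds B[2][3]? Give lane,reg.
13,0

c=3->g=3  r=2->rb=0,t=1,b0=0
L=3*4+1=13  i=0*2+0=0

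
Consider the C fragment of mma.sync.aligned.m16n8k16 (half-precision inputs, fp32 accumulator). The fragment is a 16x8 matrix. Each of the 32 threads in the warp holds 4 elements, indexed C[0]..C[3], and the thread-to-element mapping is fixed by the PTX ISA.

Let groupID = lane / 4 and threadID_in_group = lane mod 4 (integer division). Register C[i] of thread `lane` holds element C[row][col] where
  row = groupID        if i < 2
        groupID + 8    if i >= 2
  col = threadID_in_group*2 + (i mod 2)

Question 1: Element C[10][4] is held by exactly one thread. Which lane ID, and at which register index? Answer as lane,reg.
10,2

r=10->g=2,rb=1  c=4->t=2,b0=0
L=2*4+2=10  i=1*2+0=2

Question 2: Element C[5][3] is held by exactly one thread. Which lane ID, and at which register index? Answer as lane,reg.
r:5=>grp=5,rB=0  c:3=>tig=1,lo=1
L=5*4+1=21  i=0*2+1=1

21,1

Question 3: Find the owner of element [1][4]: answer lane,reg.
r=1⇒gr=1,Rb=0  c=4⇒th=2,odd=0
L=1*4+2=6  i=0*2+0=0

6,0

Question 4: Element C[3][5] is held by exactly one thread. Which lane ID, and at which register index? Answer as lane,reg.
14,1

r:3=>grp=3,rB=0  c:5=>tig=2,lo=1
L=3*4+2=14  i=0*2+1=1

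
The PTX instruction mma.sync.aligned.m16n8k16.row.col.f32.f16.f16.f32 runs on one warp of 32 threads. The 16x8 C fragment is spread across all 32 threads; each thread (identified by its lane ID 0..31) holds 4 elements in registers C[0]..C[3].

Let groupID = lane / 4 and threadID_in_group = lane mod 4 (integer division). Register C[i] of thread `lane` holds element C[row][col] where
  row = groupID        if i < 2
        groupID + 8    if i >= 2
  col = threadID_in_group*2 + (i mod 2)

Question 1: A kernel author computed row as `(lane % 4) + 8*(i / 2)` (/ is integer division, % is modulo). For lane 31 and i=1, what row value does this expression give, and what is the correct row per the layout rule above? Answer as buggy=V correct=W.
buggy=3 correct=7

`(lane % 4) + 8*(i / 2)`[31,1]→3
31: G=7,T=3
[1] (7+0,3*2+1) = (7,7)
row: 3 vs 7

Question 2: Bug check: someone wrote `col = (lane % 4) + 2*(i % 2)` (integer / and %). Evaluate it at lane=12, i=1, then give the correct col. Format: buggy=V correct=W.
`(lane % 4) + 2*(i % 2)`[12,1]→2
lane 12→12/4=3, 12 mod 4=0
i=1  r:3+0→3  c:2·0+1→1
col: 2 vs 1

buggy=2 correct=1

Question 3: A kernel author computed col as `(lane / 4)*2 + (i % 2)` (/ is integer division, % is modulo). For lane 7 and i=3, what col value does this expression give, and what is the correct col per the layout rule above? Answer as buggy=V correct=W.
buggy=3 correct=7

`(lane / 4)*2 + (i % 2)`[7,3]→3
lane 7: G=1 (7/4), T=3 (7%4)
i=3: r=1+8=9, c=3*2+1=7
col: 3 vs 7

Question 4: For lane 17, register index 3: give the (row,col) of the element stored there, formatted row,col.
lane 17⇒17/4=4, 17 mod 4=1
i=3  r:4+8⇒12  c:2·1+1⇒3

12,3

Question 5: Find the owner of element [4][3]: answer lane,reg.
17,1

r:4=>grp=4,rB=0  c:3=>tig=1,lo=1
L=4*4+1=17  i=0*2+1=1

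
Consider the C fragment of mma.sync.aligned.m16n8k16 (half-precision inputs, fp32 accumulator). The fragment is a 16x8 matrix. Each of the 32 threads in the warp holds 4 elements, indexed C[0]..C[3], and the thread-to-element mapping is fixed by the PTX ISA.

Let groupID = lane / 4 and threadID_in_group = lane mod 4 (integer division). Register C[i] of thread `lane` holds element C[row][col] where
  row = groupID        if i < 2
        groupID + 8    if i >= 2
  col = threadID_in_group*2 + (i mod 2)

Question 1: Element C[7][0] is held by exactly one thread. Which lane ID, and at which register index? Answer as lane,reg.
28,0

r:7=>grp=7,rB=0  c:0=>tig=0,lo=0
L=7*4+0=28  i=0*2+0=0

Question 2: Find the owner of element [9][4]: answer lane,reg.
r=9->g=1,rb=1  c=4->t=2,b0=0
L=1*4+2=6  i=1*2+0=2

6,2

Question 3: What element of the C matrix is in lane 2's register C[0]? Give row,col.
L=2->g=2>>2=0, t=2&3=2
[0]->row 0+0=0  col 2·2+0=4

0,4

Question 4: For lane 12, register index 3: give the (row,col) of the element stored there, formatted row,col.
11,1

12: gid=3,tid=0
[3] (3+8,0*2+1) = (11,1)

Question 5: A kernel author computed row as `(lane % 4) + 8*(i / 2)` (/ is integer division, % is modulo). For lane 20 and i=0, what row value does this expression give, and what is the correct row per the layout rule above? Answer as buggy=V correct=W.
`(lane % 4) + 8*(i / 2)`[20,0]->0
lane 20->20/4=5, 20 mod 4=0
i=0  r:5+0->5  c:2·0+0->0
row: 0 vs 5

buggy=0 correct=5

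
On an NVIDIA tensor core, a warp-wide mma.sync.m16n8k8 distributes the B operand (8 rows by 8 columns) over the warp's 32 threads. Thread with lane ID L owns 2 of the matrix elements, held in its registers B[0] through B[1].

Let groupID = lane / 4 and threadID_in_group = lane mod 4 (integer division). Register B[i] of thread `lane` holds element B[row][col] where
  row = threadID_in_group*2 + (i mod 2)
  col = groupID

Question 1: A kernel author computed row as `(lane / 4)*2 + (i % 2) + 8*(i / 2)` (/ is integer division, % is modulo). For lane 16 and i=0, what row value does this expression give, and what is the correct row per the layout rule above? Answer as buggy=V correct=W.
buggy=8 correct=0

`(lane / 4)*2 + (i % 2) + 8*(i / 2)`[16,0]=>8
L=16=>grp=16>>2=4, tig=16&3=0
[0]=>row 0·2+0=0  col grp=4
row: 8 vs 0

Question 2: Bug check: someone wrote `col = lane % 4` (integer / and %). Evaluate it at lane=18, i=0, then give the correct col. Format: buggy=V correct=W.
buggy=2 correct=4

`lane % 4`[18,0]->2
lane 18->18/4=4, 18 mod 4=2
i=0  r:2·2+0->4  c:4
col: 2 vs 4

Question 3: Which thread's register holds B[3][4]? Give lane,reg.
c:4=>grp=4  r:3=>tig=1,lo=1
L=4*4+1=17  i=1=1

17,1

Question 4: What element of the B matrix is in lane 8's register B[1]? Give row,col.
8: g=2,t=0
[1] (0*2+1,2) = (1,2)

1,2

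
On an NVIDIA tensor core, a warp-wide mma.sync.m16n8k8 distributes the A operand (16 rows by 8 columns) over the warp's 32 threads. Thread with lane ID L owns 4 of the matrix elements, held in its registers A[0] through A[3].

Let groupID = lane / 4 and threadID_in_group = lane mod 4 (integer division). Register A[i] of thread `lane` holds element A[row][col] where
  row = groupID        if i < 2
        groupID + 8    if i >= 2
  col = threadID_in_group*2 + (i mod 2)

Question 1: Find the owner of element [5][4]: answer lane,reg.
r=5→G=5,rhi=0  c=4→T=2,p=0
L=5*4+2=22  i=0*2+0=0

22,0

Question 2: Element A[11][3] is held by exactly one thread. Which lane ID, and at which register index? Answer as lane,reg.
13,3

r=11->g=3,rb=1  c=3->t=1,b0=1
L=3*4+1=13  i=1*2+1=3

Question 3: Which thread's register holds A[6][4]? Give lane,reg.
26,0

r=6⇒gr=6,Rb=0  c=4⇒th=2,odd=0
L=6*4+2=26  i=0*2+0=0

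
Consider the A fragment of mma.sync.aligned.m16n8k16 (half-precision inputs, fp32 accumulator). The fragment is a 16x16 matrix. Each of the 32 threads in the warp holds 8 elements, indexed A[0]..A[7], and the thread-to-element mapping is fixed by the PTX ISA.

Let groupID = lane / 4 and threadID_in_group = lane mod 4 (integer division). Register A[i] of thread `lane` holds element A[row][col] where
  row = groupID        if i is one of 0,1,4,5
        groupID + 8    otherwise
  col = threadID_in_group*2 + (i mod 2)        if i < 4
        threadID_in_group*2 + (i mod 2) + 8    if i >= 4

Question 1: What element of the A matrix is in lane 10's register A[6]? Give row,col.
10,12

L=10⇒gr=10>>2=2, th=10&3=2
[6]⇒row 2+8=10  col 2·2+0+8=12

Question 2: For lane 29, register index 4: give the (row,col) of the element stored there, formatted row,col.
29: G=7,T=1
[4] (7+0,1*2+0+8) = (7,10)

7,10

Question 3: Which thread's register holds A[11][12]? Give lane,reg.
14,6

r: 11->gid=3,r8=1  c: 12->c8=1,tid=2,i&1=0
L=3*4+2=14  i=1*4+1*2+0=6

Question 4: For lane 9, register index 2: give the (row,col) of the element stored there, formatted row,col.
L=9→G=9>>2=2, T=9&3=1
[2]→row 2+8=10  col 1·2+0+0=2

10,2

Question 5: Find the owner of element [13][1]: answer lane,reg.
r=13->g=5,rb=1  c=1->cb=0,t=0,b0=1
L=5*4+0=20  i=0*4+1*2+1=3

20,3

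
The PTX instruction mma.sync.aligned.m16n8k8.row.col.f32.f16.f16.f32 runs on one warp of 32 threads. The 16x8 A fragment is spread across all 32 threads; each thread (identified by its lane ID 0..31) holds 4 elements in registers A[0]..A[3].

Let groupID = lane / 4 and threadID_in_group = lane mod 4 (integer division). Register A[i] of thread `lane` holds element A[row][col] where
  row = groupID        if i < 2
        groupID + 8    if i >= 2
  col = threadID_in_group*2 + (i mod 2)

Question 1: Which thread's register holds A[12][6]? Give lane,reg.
19,2

r:12=>grp=4,rB=1  c:6=>tig=3,lo=0
L=4*4+3=19  i=1*2+0=2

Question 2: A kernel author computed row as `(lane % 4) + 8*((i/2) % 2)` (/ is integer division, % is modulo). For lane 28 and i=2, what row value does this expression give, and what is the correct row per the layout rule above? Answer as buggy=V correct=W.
`(lane % 4) + 8*((i/2) % 2)`[28,2]->8
lane 28: g=7 (28/4), t=0 (28%4)
i=2: r=7+8=15, c=0*2+0=0
row: 8 vs 15

buggy=8 correct=15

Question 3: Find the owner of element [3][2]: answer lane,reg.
r=3⇒gr=3,Rb=0  c=2⇒th=1,odd=0
L=3*4+1=13  i=0*2+0=0

13,0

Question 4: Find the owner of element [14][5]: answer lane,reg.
26,3

r=14→G=6,rhi=1  c=5→T=2,p=1
L=6*4+2=26  i=1*2+1=3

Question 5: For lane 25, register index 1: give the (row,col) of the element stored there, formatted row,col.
6,3

lane 25->25/4=6, 25 mod 4=1
i=1  r:6+0->6  c:2·1+1->3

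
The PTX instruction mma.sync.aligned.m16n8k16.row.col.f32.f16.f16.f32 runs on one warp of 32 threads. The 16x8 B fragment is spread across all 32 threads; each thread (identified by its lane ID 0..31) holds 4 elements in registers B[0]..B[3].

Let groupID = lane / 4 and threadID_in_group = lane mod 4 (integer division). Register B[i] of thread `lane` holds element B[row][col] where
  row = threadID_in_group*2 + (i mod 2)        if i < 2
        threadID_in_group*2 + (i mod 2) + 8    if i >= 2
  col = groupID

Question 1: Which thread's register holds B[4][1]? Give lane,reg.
c=1→G=1  r=4→rhi=0,T=2,p=0
L=1*4+2=6  i=0*2+0=0

6,0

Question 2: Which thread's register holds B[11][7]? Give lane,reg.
c:7=>grp=7  r:11=>rB=1,tig=1,lo=1
L=7*4+1=29  i=1*2+1=3

29,3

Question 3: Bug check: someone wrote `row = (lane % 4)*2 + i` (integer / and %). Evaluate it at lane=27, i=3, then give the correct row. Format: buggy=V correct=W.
`(lane % 4)*2 + i`[27,3]→9
L=27→G=27>>2=6, T=27&3=3
[3]→row 3·2+1+8=15  col G=6
row: 9 vs 15

buggy=9 correct=15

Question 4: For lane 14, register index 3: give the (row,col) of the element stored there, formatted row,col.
L=14->gid=14>>2=3, tid=14&3=2
[3]->row 2·2+1+8=13  col gid=3

13,3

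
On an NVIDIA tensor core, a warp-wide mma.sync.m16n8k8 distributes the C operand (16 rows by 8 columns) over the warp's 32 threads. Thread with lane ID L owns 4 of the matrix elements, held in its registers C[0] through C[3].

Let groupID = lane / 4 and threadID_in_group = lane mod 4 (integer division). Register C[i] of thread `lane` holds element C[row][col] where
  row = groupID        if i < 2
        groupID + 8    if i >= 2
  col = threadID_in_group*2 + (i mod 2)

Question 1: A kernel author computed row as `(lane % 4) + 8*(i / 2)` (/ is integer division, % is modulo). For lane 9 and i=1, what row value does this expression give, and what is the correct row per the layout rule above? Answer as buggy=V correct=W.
buggy=1 correct=2

`(lane % 4) + 8*(i / 2)`[9,1]→1
lane 9→9/4=2, 9 mod 4=1
i=1  r:2+0→2  c:2·1+1→3
row: 1 vs 2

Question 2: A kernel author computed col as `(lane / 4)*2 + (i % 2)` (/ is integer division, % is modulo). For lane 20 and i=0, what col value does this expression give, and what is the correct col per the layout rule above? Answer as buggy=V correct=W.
buggy=10 correct=0

`(lane / 4)*2 + (i % 2)`[20,0]→10
20: G=5,T=0
[0] (5+0,0*2+0) = (5,0)
col: 10 vs 0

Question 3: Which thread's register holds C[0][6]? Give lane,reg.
3,0

r:0=>grp=0,rB=0  c:6=>tig=3,lo=0
L=0*4+3=3  i=0*2+0=0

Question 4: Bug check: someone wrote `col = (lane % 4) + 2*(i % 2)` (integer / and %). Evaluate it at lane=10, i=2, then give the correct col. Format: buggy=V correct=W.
`(lane % 4) + 2*(i % 2)`[10,2]⇒2
L=10⇒gr=10>>2=2, th=10&3=2
[2]⇒row 2+8=10  col 2·2+0=4
col: 2 vs 4

buggy=2 correct=4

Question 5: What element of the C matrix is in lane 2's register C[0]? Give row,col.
0,4

lane 2: grp=0 (2/4), tig=2 (2%4)
i=0: r=0+0=0, c=2*2+0=4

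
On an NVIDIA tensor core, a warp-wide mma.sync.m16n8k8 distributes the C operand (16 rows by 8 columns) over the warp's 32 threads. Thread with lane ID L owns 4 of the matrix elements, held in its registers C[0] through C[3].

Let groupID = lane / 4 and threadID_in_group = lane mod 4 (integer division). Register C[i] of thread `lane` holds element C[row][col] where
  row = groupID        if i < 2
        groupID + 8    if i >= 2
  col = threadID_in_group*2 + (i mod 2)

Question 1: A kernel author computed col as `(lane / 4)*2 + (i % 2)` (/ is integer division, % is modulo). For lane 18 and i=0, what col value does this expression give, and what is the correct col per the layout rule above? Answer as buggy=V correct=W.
buggy=8 correct=4

`(lane / 4)*2 + (i % 2)`[18,0]->8
lane 18: gid=4 (18/4), tid=2 (18%4)
i=0: r=4+0=4, c=2*2+0=4
col: 8 vs 4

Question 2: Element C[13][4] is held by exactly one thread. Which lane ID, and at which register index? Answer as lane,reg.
r=13⇒gr=5,Rb=1  c=4⇒th=2,odd=0
L=5*4+2=22  i=1*2+0=2

22,2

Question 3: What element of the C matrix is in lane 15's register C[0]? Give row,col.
3,6

lane 15: gr=3 (15/4), th=3 (15%4)
i=0: r=3+0=3, c=3*2+0=6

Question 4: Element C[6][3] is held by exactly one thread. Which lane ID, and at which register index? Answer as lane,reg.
25,1

r=6→G=6,rhi=0  c=3→T=1,p=1
L=6*4+1=25  i=0*2+1=1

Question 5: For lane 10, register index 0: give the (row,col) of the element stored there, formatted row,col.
2,4

L=10->g=10>>2=2, t=10&3=2
[0]->row 2+0=2  col 2·2+0=4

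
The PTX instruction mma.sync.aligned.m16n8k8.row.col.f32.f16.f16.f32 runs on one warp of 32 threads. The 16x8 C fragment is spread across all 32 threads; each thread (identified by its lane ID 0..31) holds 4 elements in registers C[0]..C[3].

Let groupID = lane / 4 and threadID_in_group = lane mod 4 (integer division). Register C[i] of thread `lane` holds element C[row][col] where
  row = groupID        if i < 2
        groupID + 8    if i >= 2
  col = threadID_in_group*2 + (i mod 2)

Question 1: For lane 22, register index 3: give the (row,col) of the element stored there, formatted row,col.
lane 22: G=5 (22/4), T=2 (22%4)
i=3: r=5+8=13, c=2*2+1=5

13,5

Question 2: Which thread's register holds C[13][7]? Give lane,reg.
23,3

r=13⇒gr=5,Rb=1  c=7⇒th=3,odd=1
L=5*4+3=23  i=1*2+1=3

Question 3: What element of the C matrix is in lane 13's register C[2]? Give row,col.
11,2

L=13->gid=13>>2=3, tid=13&3=1
[2]->row 3+8=11  col 1·2+0=2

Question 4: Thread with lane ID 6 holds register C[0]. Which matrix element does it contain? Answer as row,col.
lane 6=>6/4=1, 6 mod 4=2
i=0  r:1+0=>1  c:2·2+0=>4

1,4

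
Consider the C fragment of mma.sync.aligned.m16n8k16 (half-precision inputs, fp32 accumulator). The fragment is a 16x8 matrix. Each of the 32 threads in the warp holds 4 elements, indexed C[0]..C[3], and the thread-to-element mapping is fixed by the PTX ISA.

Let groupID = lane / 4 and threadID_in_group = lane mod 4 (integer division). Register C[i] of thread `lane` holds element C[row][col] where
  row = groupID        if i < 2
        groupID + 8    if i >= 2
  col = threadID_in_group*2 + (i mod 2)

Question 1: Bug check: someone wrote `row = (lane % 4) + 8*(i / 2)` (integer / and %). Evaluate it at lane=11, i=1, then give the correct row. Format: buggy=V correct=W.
buggy=3 correct=2

`(lane % 4) + 8*(i / 2)`[11,1]⇒3
lane 11⇒11/4=2, 11 mod 4=3
i=1  r:2+0⇒2  c:2·3+1⇒7
row: 3 vs 2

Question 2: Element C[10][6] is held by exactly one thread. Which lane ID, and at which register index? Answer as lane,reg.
r: 10->gid=2,r8=1  c: 6->tid=3,i&1=0
L=2*4+3=11  i=1*2+0=2

11,2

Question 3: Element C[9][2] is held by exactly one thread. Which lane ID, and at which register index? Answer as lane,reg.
r: 9->gid=1,r8=1  c: 2->tid=1,i&1=0
L=1*4+1=5  i=1*2+0=2

5,2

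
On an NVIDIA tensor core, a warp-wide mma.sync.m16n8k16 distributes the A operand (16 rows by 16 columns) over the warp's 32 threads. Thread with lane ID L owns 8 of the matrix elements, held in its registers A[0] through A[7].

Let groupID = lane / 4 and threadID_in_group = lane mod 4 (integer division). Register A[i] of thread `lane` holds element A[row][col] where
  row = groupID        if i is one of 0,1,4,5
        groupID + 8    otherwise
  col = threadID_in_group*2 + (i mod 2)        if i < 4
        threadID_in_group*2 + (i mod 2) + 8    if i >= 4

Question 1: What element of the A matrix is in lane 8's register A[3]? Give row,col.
10,1

lane 8->8/4=2, 8 mod 4=0
i=3  r:2+8->10  c:2·0+1+0->1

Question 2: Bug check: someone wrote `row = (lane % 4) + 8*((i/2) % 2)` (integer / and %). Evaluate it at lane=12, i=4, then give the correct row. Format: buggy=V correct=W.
`(lane % 4) + 8*((i/2) % 2)`[12,4]⇒0
L=12⇒gr=12>>2=3, th=12&3=0
[4]⇒row 3+0=3  col 0·2+0+8=8
row: 0 vs 3

buggy=0 correct=3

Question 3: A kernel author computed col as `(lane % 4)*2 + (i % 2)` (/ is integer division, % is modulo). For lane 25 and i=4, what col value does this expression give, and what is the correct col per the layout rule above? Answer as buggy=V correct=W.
`(lane % 4)*2 + (i % 2)`[25,4]⇒2
25: gr=6,th=1
[4] (6+0,1*2+0+8) = (6,10)
col: 2 vs 10

buggy=2 correct=10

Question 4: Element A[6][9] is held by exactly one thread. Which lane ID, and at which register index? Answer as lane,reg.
r=6->g=6,rb=0  c=9->cb=1,t=0,b0=1
L=6*4+0=24  i=1*4+0*2+1=5

24,5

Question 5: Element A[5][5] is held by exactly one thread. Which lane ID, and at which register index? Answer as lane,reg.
22,1

r: 5->gid=5,r8=0  c: 5->c8=0,tid=2,i&1=1
L=5*4+2=22  i=0*4+0*2+1=1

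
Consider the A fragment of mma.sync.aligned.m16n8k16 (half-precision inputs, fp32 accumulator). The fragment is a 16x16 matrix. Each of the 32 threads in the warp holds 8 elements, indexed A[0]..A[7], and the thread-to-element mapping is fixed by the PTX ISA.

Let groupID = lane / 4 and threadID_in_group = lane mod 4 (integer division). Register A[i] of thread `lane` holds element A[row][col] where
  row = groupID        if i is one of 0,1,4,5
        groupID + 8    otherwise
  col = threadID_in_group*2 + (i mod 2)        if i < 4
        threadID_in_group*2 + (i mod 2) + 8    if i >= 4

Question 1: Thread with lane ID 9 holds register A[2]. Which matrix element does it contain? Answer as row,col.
10,2

lane 9: grp=2 (9/4), tig=1 (9%4)
i=2: r=2+8=10, c=1*2+0+0=2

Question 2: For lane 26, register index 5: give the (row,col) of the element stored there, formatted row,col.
lane 26->26/4=6, 26 mod 4=2
i=5  r:6+0->6  c:2·2+1+8->13

6,13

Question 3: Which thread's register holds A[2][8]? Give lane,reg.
8,4

r=2→G=2,rhi=0  c=8→chi=1,T=0,p=0
L=2*4+0=8  i=1*4+0*2+0=4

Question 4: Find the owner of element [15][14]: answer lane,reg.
r: 15->gid=7,r8=1  c: 14->c8=1,tid=3,i&1=0
L=7*4+3=31  i=1*4+1*2+0=6

31,6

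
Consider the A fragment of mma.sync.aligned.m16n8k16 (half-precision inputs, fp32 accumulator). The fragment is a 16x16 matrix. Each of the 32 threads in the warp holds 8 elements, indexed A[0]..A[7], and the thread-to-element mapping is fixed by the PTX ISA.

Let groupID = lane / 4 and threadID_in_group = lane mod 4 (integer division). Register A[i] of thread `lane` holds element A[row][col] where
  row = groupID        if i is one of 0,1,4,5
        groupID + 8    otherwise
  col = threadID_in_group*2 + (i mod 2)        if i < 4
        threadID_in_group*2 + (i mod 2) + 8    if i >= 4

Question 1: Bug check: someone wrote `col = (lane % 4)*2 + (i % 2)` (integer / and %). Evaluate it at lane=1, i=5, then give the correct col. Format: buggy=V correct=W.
`(lane % 4)*2 + (i % 2)`[1,5]→3
lane 1: G=0 (1/4), T=1 (1%4)
i=5: r=0+0=0, c=1*2+1+8=11
col: 3 vs 11

buggy=3 correct=11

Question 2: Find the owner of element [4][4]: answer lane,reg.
18,0

r=4⇒gr=4,Rb=0  c=4⇒Cb=0,th=2,odd=0
L=4*4+2=18  i=0*4+0*2+0=0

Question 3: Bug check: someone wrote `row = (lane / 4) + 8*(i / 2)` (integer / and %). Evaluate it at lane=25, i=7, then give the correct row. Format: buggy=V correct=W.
buggy=30 correct=14

`(lane / 4) + 8*(i / 2)`[25,7]->30
25: g=6,t=1
[7] (6+8,1*2+1+8) = (14,11)
row: 30 vs 14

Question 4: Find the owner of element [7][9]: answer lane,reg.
r=7→G=7,rhi=0  c=9→chi=1,T=0,p=1
L=7*4+0=28  i=1*4+0*2+1=5

28,5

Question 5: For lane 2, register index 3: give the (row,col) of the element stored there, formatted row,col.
lane 2: gid=0 (2/4), tid=2 (2%4)
i=3: r=0+8=8, c=2*2+1+0=5

8,5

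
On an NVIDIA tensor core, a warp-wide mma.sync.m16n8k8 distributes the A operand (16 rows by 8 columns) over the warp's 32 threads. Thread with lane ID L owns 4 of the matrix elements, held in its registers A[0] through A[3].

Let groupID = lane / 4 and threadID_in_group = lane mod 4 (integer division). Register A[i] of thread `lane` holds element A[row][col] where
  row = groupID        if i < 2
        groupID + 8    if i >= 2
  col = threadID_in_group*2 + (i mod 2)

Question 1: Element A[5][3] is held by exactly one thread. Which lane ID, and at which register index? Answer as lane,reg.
21,1

r=5->g=5,rb=0  c=3->t=1,b0=1
L=5*4+1=21  i=0*2+1=1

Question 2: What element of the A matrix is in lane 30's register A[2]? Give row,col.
lane 30⇒30/4=7, 30 mod 4=2
i=2  r:7+8⇒15  c:2·2+0⇒4

15,4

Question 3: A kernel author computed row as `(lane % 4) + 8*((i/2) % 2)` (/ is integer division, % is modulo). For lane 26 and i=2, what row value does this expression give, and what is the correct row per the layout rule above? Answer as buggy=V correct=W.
buggy=10 correct=14

`(lane % 4) + 8*((i/2) % 2)`[26,2]⇒10
lane 26: gr=6 (26/4), th=2 (26%4)
i=2: r=6+8=14, c=2*2+0=4
row: 10 vs 14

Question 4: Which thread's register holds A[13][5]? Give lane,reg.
r=13→G=5,rhi=1  c=5→T=2,p=1
L=5*4+2=22  i=1*2+1=3

22,3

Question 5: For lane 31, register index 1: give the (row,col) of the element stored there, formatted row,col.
31: g=7,t=3
[1] (7+0,3*2+1) = (7,7)

7,7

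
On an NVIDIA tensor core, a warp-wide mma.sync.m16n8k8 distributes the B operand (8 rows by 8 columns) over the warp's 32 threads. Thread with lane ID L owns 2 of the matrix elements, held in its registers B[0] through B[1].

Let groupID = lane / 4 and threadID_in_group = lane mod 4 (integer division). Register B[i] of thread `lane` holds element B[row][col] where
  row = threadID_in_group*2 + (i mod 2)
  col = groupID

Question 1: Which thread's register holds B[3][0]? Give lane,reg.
c=0⇒gr=0  r=3⇒th=1,odd=1
L=0*4+1=1  i=1=1

1,1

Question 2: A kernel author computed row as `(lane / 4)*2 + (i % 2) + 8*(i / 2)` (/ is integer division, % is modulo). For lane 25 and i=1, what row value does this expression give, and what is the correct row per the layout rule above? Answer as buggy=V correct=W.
buggy=13 correct=3

`(lane / 4)*2 + (i % 2) + 8*(i / 2)`[25,1]=>13
L=25=>grp=25>>2=6, tig=25&3=1
[1]=>row 1·2+1=3  col grp=6
row: 13 vs 3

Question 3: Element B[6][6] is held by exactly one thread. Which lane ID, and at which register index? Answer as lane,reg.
27,0

c:6=>grp=6  r:6=>tig=3,lo=0
L=6*4+3=27  i=0=0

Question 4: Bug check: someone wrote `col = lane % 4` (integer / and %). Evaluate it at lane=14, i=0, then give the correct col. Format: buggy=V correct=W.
`lane % 4`[14,0]->2
lane 14->14/4=3, 14 mod 4=2
i=0  r:2·2+0->4  c:3
col: 2 vs 3

buggy=2 correct=3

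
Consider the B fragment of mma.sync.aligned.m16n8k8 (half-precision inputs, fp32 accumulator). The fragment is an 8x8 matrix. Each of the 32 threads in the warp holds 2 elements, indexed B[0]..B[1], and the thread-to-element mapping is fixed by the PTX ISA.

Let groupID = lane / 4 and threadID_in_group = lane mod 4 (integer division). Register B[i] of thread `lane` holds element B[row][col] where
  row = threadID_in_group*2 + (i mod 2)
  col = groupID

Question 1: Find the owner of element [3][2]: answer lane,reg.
c=2⇒gr=2  r=3⇒th=1,odd=1
L=2*4+1=9  i=1=1

9,1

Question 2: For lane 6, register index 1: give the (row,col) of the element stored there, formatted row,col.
lane 6: g=1 (6/4), t=2 (6%4)
i=1: r=2*2+1=5, c=g=1

5,1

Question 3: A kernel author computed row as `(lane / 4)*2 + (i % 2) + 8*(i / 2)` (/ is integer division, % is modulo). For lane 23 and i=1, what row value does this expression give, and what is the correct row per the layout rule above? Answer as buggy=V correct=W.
`(lane / 4)*2 + (i % 2) + 8*(i / 2)`[23,1]→11
23: G=5,T=3
[1] (3*2+1,5) = (7,5)
row: 11 vs 7

buggy=11 correct=7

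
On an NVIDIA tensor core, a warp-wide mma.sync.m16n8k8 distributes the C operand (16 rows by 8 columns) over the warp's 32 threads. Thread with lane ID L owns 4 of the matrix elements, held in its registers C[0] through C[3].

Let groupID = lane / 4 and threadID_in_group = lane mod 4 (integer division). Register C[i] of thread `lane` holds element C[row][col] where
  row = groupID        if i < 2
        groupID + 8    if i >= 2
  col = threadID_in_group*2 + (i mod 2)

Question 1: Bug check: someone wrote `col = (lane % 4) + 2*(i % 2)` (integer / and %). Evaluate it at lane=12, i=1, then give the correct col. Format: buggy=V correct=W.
`(lane % 4) + 2*(i % 2)`[12,1]->2
lane 12: gid=3 (12/4), tid=0 (12%4)
i=1: r=3+0=3, c=0*2+1=1
col: 2 vs 1

buggy=2 correct=1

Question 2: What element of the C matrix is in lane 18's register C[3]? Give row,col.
lane 18->18/4=4, 18 mod 4=2
i=3  r:4+8->12  c:2·2+1->5

12,5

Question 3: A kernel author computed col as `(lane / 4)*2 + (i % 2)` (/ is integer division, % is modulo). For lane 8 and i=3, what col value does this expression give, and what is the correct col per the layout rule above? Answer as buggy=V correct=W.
`(lane / 4)*2 + (i % 2)`[8,3]→5
lane 8: G=2 (8/4), T=0 (8%4)
i=3: r=2+8=10, c=0*2+1=1
col: 5 vs 1

buggy=5 correct=1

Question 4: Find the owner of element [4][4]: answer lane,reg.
18,0

r=4->g=4,rb=0  c=4->t=2,b0=0
L=4*4+2=18  i=0*2+0=0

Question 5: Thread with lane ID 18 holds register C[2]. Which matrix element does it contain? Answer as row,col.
lane 18→18/4=4, 18 mod 4=2
i=2  r:4+8→12  c:2·2+0→4

12,4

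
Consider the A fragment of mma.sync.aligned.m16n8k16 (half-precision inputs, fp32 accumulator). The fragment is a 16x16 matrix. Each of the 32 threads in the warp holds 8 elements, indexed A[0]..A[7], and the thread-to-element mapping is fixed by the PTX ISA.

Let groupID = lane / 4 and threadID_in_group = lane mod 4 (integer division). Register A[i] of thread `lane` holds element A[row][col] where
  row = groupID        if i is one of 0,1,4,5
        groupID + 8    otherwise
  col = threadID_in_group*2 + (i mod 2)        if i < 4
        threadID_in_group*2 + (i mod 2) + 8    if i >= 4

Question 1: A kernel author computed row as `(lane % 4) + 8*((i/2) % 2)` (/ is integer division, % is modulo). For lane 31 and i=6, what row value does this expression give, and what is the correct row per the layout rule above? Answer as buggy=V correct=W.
`(lane % 4) + 8*((i/2) % 2)`[31,6]->11
lane 31->31/4=7, 31 mod 4=3
i=6  r:7+8->15  c:2·3+0+8->14
row: 11 vs 15

buggy=11 correct=15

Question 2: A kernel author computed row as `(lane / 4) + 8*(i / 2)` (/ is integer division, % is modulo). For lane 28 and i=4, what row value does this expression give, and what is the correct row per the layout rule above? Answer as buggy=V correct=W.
`(lane / 4) + 8*(i / 2)`[28,4]→23
28: G=7,T=0
[4] (7+0,0*2+0+8) = (7,8)
row: 23 vs 7

buggy=23 correct=7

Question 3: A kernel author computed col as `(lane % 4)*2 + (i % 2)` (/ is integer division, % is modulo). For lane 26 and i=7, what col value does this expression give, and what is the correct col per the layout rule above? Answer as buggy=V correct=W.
`(lane % 4)*2 + (i % 2)`[26,7]->5
26: gid=6,tid=2
[7] (6+8,2*2+1+8) = (14,13)
col: 5 vs 13

buggy=5 correct=13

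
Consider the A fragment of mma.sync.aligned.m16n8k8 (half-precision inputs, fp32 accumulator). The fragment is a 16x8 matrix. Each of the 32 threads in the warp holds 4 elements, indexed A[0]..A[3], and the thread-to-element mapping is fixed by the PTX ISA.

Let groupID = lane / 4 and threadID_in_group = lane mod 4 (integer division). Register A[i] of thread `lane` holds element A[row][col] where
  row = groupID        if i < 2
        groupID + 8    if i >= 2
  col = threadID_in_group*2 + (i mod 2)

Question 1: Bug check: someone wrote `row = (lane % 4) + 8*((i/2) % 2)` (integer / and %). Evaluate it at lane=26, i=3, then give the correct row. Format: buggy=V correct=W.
buggy=10 correct=14

`(lane % 4) + 8*((i/2) % 2)`[26,3]→10
L=26→G=26>>2=6, T=26&3=2
[3]→row 6+8=14  col 2·2+1=5
row: 10 vs 14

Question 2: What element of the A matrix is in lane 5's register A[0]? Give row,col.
1,2

lane 5: grp=1 (5/4), tig=1 (5%4)
i=0: r=1+0=1, c=1*2+0=2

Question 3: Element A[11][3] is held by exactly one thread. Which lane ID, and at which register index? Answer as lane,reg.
r: 11->gid=3,r8=1  c: 3->tid=1,i&1=1
L=3*4+1=13  i=1*2+1=3

13,3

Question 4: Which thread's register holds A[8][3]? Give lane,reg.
1,3

r: 8->gid=0,r8=1  c: 3->tid=1,i&1=1
L=0*4+1=1  i=1*2+1=3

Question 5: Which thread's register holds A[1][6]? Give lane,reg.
7,0

r=1->g=1,rb=0  c=6->t=3,b0=0
L=1*4+3=7  i=0*2+0=0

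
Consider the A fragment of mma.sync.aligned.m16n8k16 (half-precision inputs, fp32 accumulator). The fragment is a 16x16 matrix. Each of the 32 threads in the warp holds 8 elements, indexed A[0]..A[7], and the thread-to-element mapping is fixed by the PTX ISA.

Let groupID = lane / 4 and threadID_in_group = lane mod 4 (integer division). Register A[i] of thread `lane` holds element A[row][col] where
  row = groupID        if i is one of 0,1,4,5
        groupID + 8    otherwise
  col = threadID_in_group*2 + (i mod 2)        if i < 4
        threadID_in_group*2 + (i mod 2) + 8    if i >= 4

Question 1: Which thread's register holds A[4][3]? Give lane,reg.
r=4->g=4,rb=0  c=3->cb=0,t=1,b0=1
L=4*4+1=17  i=0*4+0*2+1=1

17,1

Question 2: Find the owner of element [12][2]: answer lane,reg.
r=12->g=4,rb=1  c=2->cb=0,t=1,b0=0
L=4*4+1=17  i=0*4+1*2+0=2

17,2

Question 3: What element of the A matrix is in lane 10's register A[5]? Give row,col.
lane 10=>10/4=2, 10 mod 4=2
i=5  r:2+0=>2  c:2·2+1+8=>13

2,13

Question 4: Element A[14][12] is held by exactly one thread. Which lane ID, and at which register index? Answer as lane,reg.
26,6

r: 14->gid=6,r8=1  c: 12->c8=1,tid=2,i&1=0
L=6*4+2=26  i=1*4+1*2+0=6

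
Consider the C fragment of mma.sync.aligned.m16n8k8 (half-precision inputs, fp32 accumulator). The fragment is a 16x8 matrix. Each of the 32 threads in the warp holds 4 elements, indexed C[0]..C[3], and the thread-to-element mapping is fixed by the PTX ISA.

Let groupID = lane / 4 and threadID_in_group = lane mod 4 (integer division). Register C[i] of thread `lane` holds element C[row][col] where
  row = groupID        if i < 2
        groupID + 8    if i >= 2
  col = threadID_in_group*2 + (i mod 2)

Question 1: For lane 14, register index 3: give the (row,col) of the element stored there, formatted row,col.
11,5

lane 14->14/4=3, 14 mod 4=2
i=3  r:3+8->11  c:2·2+1->5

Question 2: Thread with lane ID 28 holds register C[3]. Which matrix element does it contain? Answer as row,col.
L=28⇒gr=28>>2=7, th=28&3=0
[3]⇒row 7+8=15  col 0·2+1=1

15,1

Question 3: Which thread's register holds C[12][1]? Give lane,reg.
r: 12->gid=4,r8=1  c: 1->tid=0,i&1=1
L=4*4+0=16  i=1*2+1=3

16,3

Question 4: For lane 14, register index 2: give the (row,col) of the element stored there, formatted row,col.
L=14→G=14>>2=3, T=14&3=2
[2]→row 3+8=11  col 2·2+0=4

11,4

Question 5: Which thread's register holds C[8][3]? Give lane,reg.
r=8⇒gr=0,Rb=1  c=3⇒th=1,odd=1
L=0*4+1=1  i=1*2+1=3

1,3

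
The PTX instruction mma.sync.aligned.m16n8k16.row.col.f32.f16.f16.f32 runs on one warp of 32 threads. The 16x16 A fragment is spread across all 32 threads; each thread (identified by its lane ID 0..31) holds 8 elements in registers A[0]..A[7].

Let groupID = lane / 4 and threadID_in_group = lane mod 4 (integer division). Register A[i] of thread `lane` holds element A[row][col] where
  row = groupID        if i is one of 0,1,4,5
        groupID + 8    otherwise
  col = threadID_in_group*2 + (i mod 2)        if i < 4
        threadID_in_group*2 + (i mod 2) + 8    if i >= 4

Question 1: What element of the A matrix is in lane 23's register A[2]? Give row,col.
lane 23->23/4=5, 23 mod 4=3
i=2  r:5+8->13  c:2·3+0+0->6

13,6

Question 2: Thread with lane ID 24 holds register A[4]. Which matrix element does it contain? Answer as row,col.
L=24=>grp=24>>2=6, tig=24&3=0
[4]=>row 6+0=6  col 0·2+0+8=8

6,8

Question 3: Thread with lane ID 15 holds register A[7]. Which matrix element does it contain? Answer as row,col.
lane 15→15/4=3, 15 mod 4=3
i=7  r:3+8→11  c:2·3+1+8→15

11,15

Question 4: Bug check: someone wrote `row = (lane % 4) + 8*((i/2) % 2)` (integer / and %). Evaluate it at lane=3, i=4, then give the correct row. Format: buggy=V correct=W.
`(lane % 4) + 8*((i/2) % 2)`[3,4]→3
lane 3→3/4=0, 3 mod 4=3
i=4  r:0+0→0  c:2·3+0+8→14
row: 3 vs 0

buggy=3 correct=0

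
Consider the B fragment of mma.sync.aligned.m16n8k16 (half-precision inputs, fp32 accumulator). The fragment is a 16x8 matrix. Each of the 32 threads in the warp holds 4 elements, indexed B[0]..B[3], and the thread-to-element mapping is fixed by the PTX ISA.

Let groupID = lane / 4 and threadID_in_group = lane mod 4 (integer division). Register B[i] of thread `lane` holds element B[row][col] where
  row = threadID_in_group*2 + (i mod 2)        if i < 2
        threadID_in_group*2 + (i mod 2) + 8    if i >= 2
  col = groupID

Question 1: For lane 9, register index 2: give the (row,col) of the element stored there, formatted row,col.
10,2

9: grp=2,tig=1
[2] (1*2+0+8,2) = (10,2)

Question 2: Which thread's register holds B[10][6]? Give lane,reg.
c=6->g=6  r=10->rb=1,t=1,b0=0
L=6*4+1=25  i=1*2+0=2

25,2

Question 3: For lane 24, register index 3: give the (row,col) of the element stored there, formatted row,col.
9,6

24: gr=6,th=0
[3] (0*2+1+8,6) = (9,6)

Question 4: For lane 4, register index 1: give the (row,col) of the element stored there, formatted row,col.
1,1

L=4=>grp=4>>2=1, tig=4&3=0
[1]=>row 0·2+1+0=1  col grp=1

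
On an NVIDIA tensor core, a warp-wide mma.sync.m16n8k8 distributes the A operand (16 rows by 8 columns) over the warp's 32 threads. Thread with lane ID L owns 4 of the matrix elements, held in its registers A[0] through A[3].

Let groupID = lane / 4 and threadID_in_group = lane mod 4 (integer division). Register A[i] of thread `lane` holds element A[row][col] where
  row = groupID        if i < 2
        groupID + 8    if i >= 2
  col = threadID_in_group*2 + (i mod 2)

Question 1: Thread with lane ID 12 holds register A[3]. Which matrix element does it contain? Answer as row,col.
11,1

lane 12→12/4=3, 12 mod 4=0
i=3  r:3+8→11  c:2·0+1→1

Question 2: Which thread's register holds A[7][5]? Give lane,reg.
30,1

r=7->g=7,rb=0  c=5->t=2,b0=1
L=7*4+2=30  i=0*2+1=1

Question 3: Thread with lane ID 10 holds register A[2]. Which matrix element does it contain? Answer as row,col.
10,4

lane 10: gid=2 (10/4), tid=2 (10%4)
i=2: r=2+8=10, c=2*2+0=4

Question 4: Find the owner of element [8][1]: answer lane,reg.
r:8=>grp=0,rB=1  c:1=>tig=0,lo=1
L=0*4+0=0  i=1*2+1=3

0,3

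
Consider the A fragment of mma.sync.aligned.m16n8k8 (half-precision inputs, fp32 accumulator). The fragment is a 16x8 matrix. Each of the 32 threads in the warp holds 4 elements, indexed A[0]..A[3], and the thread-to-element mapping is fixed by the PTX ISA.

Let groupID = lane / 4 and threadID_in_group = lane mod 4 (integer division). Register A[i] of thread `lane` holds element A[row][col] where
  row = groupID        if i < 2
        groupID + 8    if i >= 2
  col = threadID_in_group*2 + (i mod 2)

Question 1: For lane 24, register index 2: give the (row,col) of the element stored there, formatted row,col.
14,0

lane 24: g=6 (24/4), t=0 (24%4)
i=2: r=6+8=14, c=0*2+0=0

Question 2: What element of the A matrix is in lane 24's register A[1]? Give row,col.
6,1

24: gr=6,th=0
[1] (6+0,0*2+1) = (6,1)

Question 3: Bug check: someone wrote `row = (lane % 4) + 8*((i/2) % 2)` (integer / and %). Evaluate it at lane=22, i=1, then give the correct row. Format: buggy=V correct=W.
buggy=2 correct=5

`(lane % 4) + 8*((i/2) % 2)`[22,1]->2
lane 22: g=5 (22/4), t=2 (22%4)
i=1: r=5+0=5, c=2*2+1=5
row: 2 vs 5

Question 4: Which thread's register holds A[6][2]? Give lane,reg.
25,0

r=6->g=6,rb=0  c=2->t=1,b0=0
L=6*4+1=25  i=0*2+0=0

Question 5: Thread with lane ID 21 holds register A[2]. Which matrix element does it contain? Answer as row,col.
lane 21->21/4=5, 21 mod 4=1
i=2  r:5+8->13  c:2·1+0->2

13,2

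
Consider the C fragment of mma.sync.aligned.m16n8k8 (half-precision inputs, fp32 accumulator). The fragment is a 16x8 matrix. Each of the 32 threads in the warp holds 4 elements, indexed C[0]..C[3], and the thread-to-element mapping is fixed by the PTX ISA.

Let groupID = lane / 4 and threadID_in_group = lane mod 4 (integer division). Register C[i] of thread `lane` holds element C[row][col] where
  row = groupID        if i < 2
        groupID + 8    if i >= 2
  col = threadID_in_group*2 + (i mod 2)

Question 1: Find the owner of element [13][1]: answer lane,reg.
r=13->g=5,rb=1  c=1->t=0,b0=1
L=5*4+0=20  i=1*2+1=3

20,3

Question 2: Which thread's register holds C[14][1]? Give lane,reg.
r=14->g=6,rb=1  c=1->t=0,b0=1
L=6*4+0=24  i=1*2+1=3

24,3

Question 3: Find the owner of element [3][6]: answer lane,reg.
r=3⇒gr=3,Rb=0  c=6⇒th=3,odd=0
L=3*4+3=15  i=0*2+0=0

15,0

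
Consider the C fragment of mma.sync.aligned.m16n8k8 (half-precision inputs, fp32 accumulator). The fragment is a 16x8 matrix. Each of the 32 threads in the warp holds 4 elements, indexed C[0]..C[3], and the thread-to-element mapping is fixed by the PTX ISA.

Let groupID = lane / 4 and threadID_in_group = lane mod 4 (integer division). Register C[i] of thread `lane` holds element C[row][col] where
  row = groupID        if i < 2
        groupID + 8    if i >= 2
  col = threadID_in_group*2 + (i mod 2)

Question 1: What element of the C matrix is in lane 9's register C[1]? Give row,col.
2,3

lane 9: gr=2 (9/4), th=1 (9%4)
i=1: r=2+0=2, c=1*2+1=3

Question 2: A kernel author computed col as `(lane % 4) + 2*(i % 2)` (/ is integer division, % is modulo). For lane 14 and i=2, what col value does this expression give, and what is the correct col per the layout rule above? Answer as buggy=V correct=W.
`(lane % 4) + 2*(i % 2)`[14,2]->2
lane 14->14/4=3, 14 mod 4=2
i=2  r:3+8->11  c:2·2+0->4
col: 2 vs 4

buggy=2 correct=4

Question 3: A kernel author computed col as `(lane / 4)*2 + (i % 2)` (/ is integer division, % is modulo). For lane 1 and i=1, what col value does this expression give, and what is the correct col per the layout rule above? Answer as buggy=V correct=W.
`(lane / 4)*2 + (i % 2)`[1,1]→1
lane 1: G=0 (1/4), T=1 (1%4)
i=1: r=0+0=0, c=1*2+1=3
col: 1 vs 3

buggy=1 correct=3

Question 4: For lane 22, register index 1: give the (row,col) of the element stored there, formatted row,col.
L=22->g=22>>2=5, t=22&3=2
[1]->row 5+0=5  col 2·2+1=5

5,5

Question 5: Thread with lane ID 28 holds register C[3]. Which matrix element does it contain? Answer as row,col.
lane 28: grp=7 (28/4), tig=0 (28%4)
i=3: r=7+8=15, c=0*2+1=1

15,1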